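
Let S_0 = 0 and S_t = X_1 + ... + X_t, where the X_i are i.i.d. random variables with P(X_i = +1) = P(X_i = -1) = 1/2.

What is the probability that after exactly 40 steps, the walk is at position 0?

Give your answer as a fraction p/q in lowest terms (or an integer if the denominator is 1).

To return to 0 after 40 steps: need exactly 20 steps of +1 and 20 of -1.
Favorable paths: C(40,20) = 137846528820
Total paths: 2^40 = 1099511627776
P = 137846528820/1099511627776 = 34461632205/274877906944

Answer: 34461632205/274877906944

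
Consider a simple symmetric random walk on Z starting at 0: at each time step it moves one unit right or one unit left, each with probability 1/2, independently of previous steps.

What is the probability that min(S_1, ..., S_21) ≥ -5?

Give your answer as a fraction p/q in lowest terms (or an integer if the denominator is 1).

Answer: 106267/131072

Derivation:
Let f(t,s) = #length-t paths at position s with S_1..S_t all ≥ -5.
f(t,s) = f(t-1,s-1) + f(t-1,s+1) for s ≥ -5; f(t,s) = 0 for s < -5.
t=0: f(0,0)=1
t=1: f(1,-1)=1 f(1,1)=1
t=2: f(2,-2)=1 f(2,0)=2 f(2,2)=1
t=3: f(3,-3)=1 f(3,-1)=3 f(3,1)=3 f(3,3)=1
t=4: f(4,-4)=1 f(4,-2)=4 f(4,0)=6 f(4,2)=4 f(4,4)=1
t=5: f(5,-5)=1 f(5,-3)=5 f(5,-1)=10 f(5,1)=10 f(5,3)=5 f(5,5)=1
t=6: f(6,-4)=6 f(6,-2)=15 f(6,0)=20 f(6,2)=15 f(6,4)=6 f(6,6)=1
t=7: f(7,-5)=6 f(7,-3)=21 f(7,-1)=35 f(7,1)=35 f(7,3)=21 f(7,5)=7 f(7,7)=1
t=8: f(8,-4)=27 f(8,-2)=56 f(8,0)=70 f(8,2)=56 f(8,4)=28 f(8,6)=8 f(8,8)=1
t=9: f(9,-5)=27 f(9,-3)=83 f(9,-1)=126 f(9,1)=126 f(9,3)=84 f(9,5)=36 f(9,7)=9 f(9,9)=1
t=10: f(10,-4)=110 f(10,-2)=209 f(10,0)=252 f(10,2)=210 f(10,4)=120 f(10,6)=45 f(10,8)=10 f(10,10)=1
t=11: f(11,-5)=110 f(11,-3)=319 f(11,-1)=461 f(11,1)=462 f(11,3)=330 f(11,5)=165 f(11,7)=55 f(11,9)=11 f(11,11)=1
t=12: f(12,-4)=429 f(12,-2)=780 f(12,0)=923 f(12,2)=792 f(12,4)=495 f(12,6)=220 f(12,8)=66 f(12,10)=12 f(12,12)=1
t=13: f(13,-5)=429 f(13,-3)=1209 f(13,-1)=1703 f(13,1)=1715 f(13,3)=1287 f(13,5)=715 f(13,7)=286 f(13,9)=78 f(13,11)=13 f(13,13)=1
t=14: f(14,-4)=1638 f(14,-2)=2912 f(14,0)=3418 f(14,2)=3002 f(14,4)=2002 f(14,6)=1001 f(14,8)=364 f(14,10)=91 f(14,12)=14 f(14,14)=1
t=15: f(15,-5)=1638 f(15,-3)=4550 f(15,-1)=6330 f(15,1)=6420 f(15,3)=5004 f(15,5)=3003 f(15,7)=1365 f(15,9)=455 f(15,11)=105 f(15,13)=15 f(15,15)=1
t=16: f(16,-4)=6188 f(16,-2)=10880 f(16,0)=12750 f(16,2)=11424 f(16,4)=8007 f(16,6)=4368 f(16,8)=1820 f(16,10)=560 f(16,12)=120 f(16,14)=16 f(16,16)=1
t=17: f(17,-5)=6188 f(17,-3)=17068 f(17,-1)=23630 f(17,1)=24174 f(17,3)=19431 f(17,5)=12375 f(17,7)=6188 f(17,9)=2380 f(17,11)=680 f(17,13)=136 f(17,15)=17 f(17,17)=1
t=18: f(18,-4)=23256 f(18,-2)=40698 f(18,0)=47804 f(18,2)=43605 f(18,4)=31806 f(18,6)=18563 f(18,8)=8568 f(18,10)=3060 f(18,12)=816 f(18,14)=153 f(18,16)=18 f(18,18)=1
t=19: f(19,-5)=23256 f(19,-3)=63954 f(19,-1)=88502 f(19,1)=91409 f(19,3)=75411 f(19,5)=50369 f(19,7)=27131 f(19,9)=11628 f(19,11)=3876 f(19,13)=969 f(19,15)=171 f(19,17)=19 f(19,19)=1
t=20: f(20,-4)=87210 f(20,-2)=152456 f(20,0)=179911 f(20,2)=166820 f(20,4)=125780 f(20,6)=77500 f(20,8)=38759 f(20,10)=15504 f(20,12)=4845 f(20,14)=1140 f(20,16)=190 f(20,18)=20 f(20,20)=1
t=21: f(21,-5)=87210 f(21,-3)=239666 f(21,-1)=332367 f(21,1)=346731 f(21,3)=292600 f(21,5)=203280 f(21,7)=116259 f(21,9)=54263 f(21,11)=20349 f(21,13)=5985 f(21,15)=1330 f(21,17)=210 f(21,19)=21 f(21,21)=1
Σ_s f(21,s) = 1700272
P = 1700272/2097152 = 106267/131072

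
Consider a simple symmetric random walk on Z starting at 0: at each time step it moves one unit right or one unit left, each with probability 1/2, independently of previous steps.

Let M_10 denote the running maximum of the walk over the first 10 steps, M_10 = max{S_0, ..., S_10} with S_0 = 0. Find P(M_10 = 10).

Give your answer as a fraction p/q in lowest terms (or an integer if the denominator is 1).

Answer: 1/1024

Derivation:
Let M_10 = max(S_0,...,S_10). Use the reflection principle: for j ≥ 1, #{paths with M_10 ≥ j} = #{S_10 ≥ j} + #{S_10 ≥ j+1}.
By reflection, #{M_10 ≥ 10} = #{S_10 ≥ 10} + #{S_10 ≥ 11} = 1 + 0 = 1.
#{M_10 ≥ 11} = #{S_10 ≥ 11} + #{S_10 ≥ 12} = 0 + 0 = 0.
#{M_10 = 10} = 1 - 0 = 1.
P(M_10 = 10) = 1/1024 = 1/1024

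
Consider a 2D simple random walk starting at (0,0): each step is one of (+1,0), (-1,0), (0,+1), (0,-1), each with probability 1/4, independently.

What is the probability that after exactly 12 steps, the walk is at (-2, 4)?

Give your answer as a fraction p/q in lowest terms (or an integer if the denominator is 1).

Let h be the number of horizontal steps (so 12-h are vertical). To end at (-2,4) need (h-2)/2 right-steps and ((12-h)+4)/2 up-steps.
Sum over h with 2 ≤ h ≤ 8, h ≡ 0 (mod 2), 12-h ≡ 0 (mod 2):
h=2: C(12,2)·C(2,0)·C(10,7) = 66·1·120 = 7920
h=4: C(12,4)·C(4,1)·C(8,6) = 495·4·28 = 55440
h=6: C(12,6)·C(6,2)·C(6,5) = 924·15·6 = 83160
h=8: C(12,8)·C(8,3)·C(4,4) = 495·56·1 = 27720
Total favorable: 174240
Total paths: 4^12 = 16777216
P = 174240/16777216 = 5445/524288

Answer: 5445/524288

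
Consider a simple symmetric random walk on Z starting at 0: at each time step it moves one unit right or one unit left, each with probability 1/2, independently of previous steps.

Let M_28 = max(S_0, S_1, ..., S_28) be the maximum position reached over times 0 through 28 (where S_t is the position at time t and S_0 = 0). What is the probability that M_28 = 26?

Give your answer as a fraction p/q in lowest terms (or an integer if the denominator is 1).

Let M_28 = max(S_0,...,S_28). Use the reflection principle: for j ≥ 1, #{paths with M_28 ≥ j} = #{S_28 ≥ j} + #{S_28 ≥ j+1}.
By reflection, #{M_28 ≥ 26} = #{S_28 ≥ 26} + #{S_28 ≥ 27} = 29 + 1 = 30.
#{M_28 ≥ 27} = #{S_28 ≥ 27} + #{S_28 ≥ 28} = 1 + 1 = 2.
#{M_28 = 26} = 30 - 2 = 28.
P(M_28 = 26) = 28/268435456 = 7/67108864

Answer: 7/67108864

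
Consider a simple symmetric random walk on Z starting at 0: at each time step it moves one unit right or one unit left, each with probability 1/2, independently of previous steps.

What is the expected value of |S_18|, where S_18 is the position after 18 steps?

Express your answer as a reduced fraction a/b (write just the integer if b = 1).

S_18 takes values m ≡ 0 (mod 2) with |m| ≤ 18; P(S_18=m) = C(18,(18+m)/2)/2^18.
Total paths: 2^18 = 262144
Distribution: P(S=-18)=1/262144, P(S=-16)=18/262144, P(S=-14)=153/262144, P(S=-12)=816/262144, P(S=-10)=3060/262144, P(S=-8)=8568/262144, P(S=-6)=18564/262144, P(S=-4)=31824/262144, P(S=-2)=43758/262144, P(S=0)=48620/262144, P(S=2)=43758/262144, P(S=4)=31824/262144, P(S=6)=18564/262144, P(S=8)=8568/262144, P(S=10)=3060/262144, P(S=12)=816/262144, P(S=14)=153/262144, P(S=16)=18/262144, P(S=18)=1/262144
E[|S_18|] = Σ_m |m|·P(S_18=m) = 875160/262144 = 109395/32768

Answer: 109395/32768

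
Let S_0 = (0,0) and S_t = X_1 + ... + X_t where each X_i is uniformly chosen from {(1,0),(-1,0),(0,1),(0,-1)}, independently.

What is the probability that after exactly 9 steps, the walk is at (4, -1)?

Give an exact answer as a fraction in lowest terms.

Answer: 189/16384

Derivation:
Let h be the number of horizontal steps (so 9-h are vertical). To end at (4,-1) need (h+4)/2 right-steps and ((9-h)-1)/2 up-steps.
Sum over h with 4 ≤ h ≤ 8, h ≡ 0 (mod 2), 9-h ≡ 1 (mod 2):
h=4: C(9,4)·C(4,4)·C(5,2) = 126·1·10 = 1260
h=6: C(9,6)·C(6,5)·C(3,1) = 84·6·3 = 1512
h=8: C(9,8)·C(8,6)·C(1,0) = 9·28·1 = 252
Total favorable: 3024
Total paths: 4^9 = 262144
P = 3024/262144 = 189/16384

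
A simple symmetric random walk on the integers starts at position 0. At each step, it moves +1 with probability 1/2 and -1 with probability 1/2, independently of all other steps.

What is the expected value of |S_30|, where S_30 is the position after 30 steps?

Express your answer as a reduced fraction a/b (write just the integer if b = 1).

S_30 takes values m ≡ 0 (mod 2) with |m| ≤ 30; P(S_30=m) = C(30,(30+m)/2)/2^30.
Total paths: 2^30 = 1073741824
Distribution: P(S=-30)=1/1073741824, P(S=-28)=30/1073741824, P(S=-26)=435/1073741824, P(S=-24)=4060/1073741824, P(S=-22)=27405/1073741824, P(S=-20)=142506/1073741824, P(S=-18)=593775/1073741824, P(S=-16)=2035800/1073741824, P(S=-14)=5852925/1073741824, P(S=-12)=14307150/1073741824, P(S=-10)=30045015/1073741824, P(S=-8)=54627300/1073741824, P(S=-6)=86493225/1073741824, P(S=-4)=119759850/1073741824, P(S=-2)=145422675/1073741824, P(S=0)=155117520/1073741824, P(S=2)=145422675/1073741824, P(S=4)=119759850/1073741824, P(S=6)=86493225/1073741824, P(S=8)=54627300/1073741824, P(S=10)=30045015/1073741824, P(S=12)=14307150/1073741824, P(S=14)=5852925/1073741824, P(S=16)=2035800/1073741824, P(S=18)=593775/1073741824, P(S=20)=142506/1073741824, P(S=22)=27405/1073741824, P(S=24)=4060/1073741824, P(S=26)=435/1073741824, P(S=28)=30/1073741824, P(S=30)=1/1073741824
E[|S_30|] = Σ_m |m|·P(S_30=m) = 4653525600/1073741824 = 145422675/33554432

Answer: 145422675/33554432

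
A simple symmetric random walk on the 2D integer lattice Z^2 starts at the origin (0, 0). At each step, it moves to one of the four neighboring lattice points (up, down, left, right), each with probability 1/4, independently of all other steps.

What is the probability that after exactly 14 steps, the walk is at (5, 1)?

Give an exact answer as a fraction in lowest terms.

Answer: 1002001/134217728

Derivation:
Let h be the number of horizontal steps (so 14-h are vertical). To end at (5,1) need (h+5)/2 right-steps and ((14-h)+1)/2 up-steps.
Sum over h with 5 ≤ h ≤ 13, h ≡ 1 (mod 2), 14-h ≡ 1 (mod 2):
h=5: C(14,5)·C(5,5)·C(9,5) = 2002·1·126 = 252252
h=7: C(14,7)·C(7,6)·C(7,4) = 3432·7·35 = 840840
h=9: C(14,9)·C(9,7)·C(5,3) = 2002·36·10 = 720720
h=11: C(14,11)·C(11,8)·C(3,2) = 364·165·3 = 180180
h=13: C(14,13)·C(13,9)·C(1,1) = 14·715·1 = 10010
Total favorable: 2004002
Total paths: 4^14 = 268435456
P = 2004002/268435456 = 1002001/134217728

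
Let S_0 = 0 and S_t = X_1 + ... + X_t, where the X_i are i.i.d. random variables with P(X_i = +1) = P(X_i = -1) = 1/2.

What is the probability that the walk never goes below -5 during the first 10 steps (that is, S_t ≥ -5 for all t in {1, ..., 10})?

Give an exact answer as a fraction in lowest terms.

Answer: 957/1024

Derivation:
Let f(t,s) = #length-t paths at position s with S_1..S_t all ≥ -5.
f(t,s) = f(t-1,s-1) + f(t-1,s+1) for s ≥ -5; f(t,s) = 0 for s < -5.
t=0: f(0,0)=1
t=1: f(1,-1)=1 f(1,1)=1
t=2: f(2,-2)=1 f(2,0)=2 f(2,2)=1
t=3: f(3,-3)=1 f(3,-1)=3 f(3,1)=3 f(3,3)=1
t=4: f(4,-4)=1 f(4,-2)=4 f(4,0)=6 f(4,2)=4 f(4,4)=1
t=5: f(5,-5)=1 f(5,-3)=5 f(5,-1)=10 f(5,1)=10 f(5,3)=5 f(5,5)=1
t=6: f(6,-4)=6 f(6,-2)=15 f(6,0)=20 f(6,2)=15 f(6,4)=6 f(6,6)=1
t=7: f(7,-5)=6 f(7,-3)=21 f(7,-1)=35 f(7,1)=35 f(7,3)=21 f(7,5)=7 f(7,7)=1
t=8: f(8,-4)=27 f(8,-2)=56 f(8,0)=70 f(8,2)=56 f(8,4)=28 f(8,6)=8 f(8,8)=1
t=9: f(9,-5)=27 f(9,-3)=83 f(9,-1)=126 f(9,1)=126 f(9,3)=84 f(9,5)=36 f(9,7)=9 f(9,9)=1
t=10: f(10,-4)=110 f(10,-2)=209 f(10,0)=252 f(10,2)=210 f(10,4)=120 f(10,6)=45 f(10,8)=10 f(10,10)=1
Σ_s f(10,s) = 957
P = 957/1024 = 957/1024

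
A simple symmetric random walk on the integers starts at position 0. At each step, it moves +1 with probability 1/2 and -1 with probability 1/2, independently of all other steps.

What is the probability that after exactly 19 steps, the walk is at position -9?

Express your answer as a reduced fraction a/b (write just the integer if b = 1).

To reach position -9 after 19 steps: need 5 steps of +1 and 14 of -1.
Favorable paths: C(19,5) = 11628
Total paths: 2^19 = 524288
P = 11628/524288 = 2907/131072

Answer: 2907/131072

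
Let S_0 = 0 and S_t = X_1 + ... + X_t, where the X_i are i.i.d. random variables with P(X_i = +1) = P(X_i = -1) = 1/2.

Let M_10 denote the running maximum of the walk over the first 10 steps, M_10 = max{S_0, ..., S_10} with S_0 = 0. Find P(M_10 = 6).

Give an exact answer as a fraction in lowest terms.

Let M_10 = max(S_0,...,S_10). Use the reflection principle: for j ≥ 1, #{paths with M_10 ≥ j} = #{S_10 ≥ j} + #{S_10 ≥ j+1}.
By reflection, #{M_10 ≥ 6} = #{S_10 ≥ 6} + #{S_10 ≥ 7} = 56 + 11 = 67.
#{M_10 ≥ 7} = #{S_10 ≥ 7} + #{S_10 ≥ 8} = 11 + 11 = 22.
#{M_10 = 6} = 67 - 22 = 45.
P(M_10 = 6) = 45/1024 = 45/1024

Answer: 45/1024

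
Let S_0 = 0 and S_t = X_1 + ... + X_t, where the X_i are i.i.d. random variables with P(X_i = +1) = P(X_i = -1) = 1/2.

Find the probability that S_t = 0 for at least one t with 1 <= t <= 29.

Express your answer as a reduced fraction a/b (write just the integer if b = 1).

Answer: 28539857/33554432

Derivation:
Count via complement. Let g(t,s) = #length-t paths at position s with S_1..S_t all ≠ 0.
g(t,s) = g(t-1,s-1) + g(t-1,s+1) for s ≠ 0; g(t,0) = 0.
t=0: g(0,0)=1
t=1: g(1,-1)=1 g(1,1)=1
t=2: g(2,-2)=1 g(2,2)=1
t=3: g(3,-3)=1 g(3,-1)=1 g(3,1)=1 g(3,3)=1
t=4: g(4,-4)=1 g(4,-2)=2 g(4,2)=2 g(4,4)=1
t=5: g(5,-5)=1 g(5,-3)=3 g(5,-1)=2 g(5,1)=2 g(5,3)=3 g(5,5)=1
t=6: g(6,-6)=1 g(6,-4)=4 g(6,-2)=5 g(6,2)=5 g(6,4)=4 g(6,6)=1
t=7: g(7,-7)=1 g(7,-5)=5 g(7,-3)=9 g(7,-1)=5 g(7,1)=5 g(7,3)=9 g(7,5)=5 g(7,7)=1
t=8: g(8,-8)=1 g(8,-6)=6 g(8,-4)=14 g(8,-2)=14 g(8,2)=14 g(8,4)=14 g(8,6)=6 g(8,8)=1
t=9: g(9,-9)=1 g(9,-7)=7 g(9,-5)=20 g(9,-3)=28 g(9,-1)=14 g(9,1)=14 g(9,3)=28 g(9,5)=20 g(9,7)=7 g(9,9)=1
t=10: g(10,-10)=1 g(10,-8)=8 g(10,-6)=27 g(10,-4)=48 g(10,-2)=42 g(10,2)=42 g(10,4)=48 g(10,6)=27 g(10,8)=8 g(10,10)=1
t=11: g(11,-11)=1 g(11,-9)=9 g(11,-7)=35 g(11,-5)=75 g(11,-3)=90 g(11,-1)=42 g(11,1)=42 g(11,3)=90 g(11,5)=75 g(11,7)=35 g(11,9)=9 g(11,11)=1
t=12: g(12,-12)=1 g(12,-10)=10 g(12,-8)=44 g(12,-6)=110 g(12,-4)=165 g(12,-2)=132 g(12,2)=132 g(12,4)=165 g(12,6)=110 g(12,8)=44 g(12,10)=10 g(12,12)=1
t=13: g(13,-13)=1 g(13,-11)=11 g(13,-9)=54 g(13,-7)=154 g(13,-5)=275 g(13,-3)=297 g(13,-1)=132 g(13,1)=132 g(13,3)=297 g(13,5)=275 g(13,7)=154 g(13,9)=54 g(13,11)=11 g(13,13)=1
t=14: g(14,-14)=1 g(14,-12)=12 g(14,-10)=65 g(14,-8)=208 g(14,-6)=429 g(14,-4)=572 g(14,-2)=429 g(14,2)=429 g(14,4)=572 g(14,6)=429 g(14,8)=208 g(14,10)=65 g(14,12)=12 g(14,14)=1
t=15: g(15,-15)=1 g(15,-13)=13 g(15,-11)=77 g(15,-9)=273 g(15,-7)=637 g(15,-5)=1001 g(15,-3)=1001 g(15,-1)=429 g(15,1)=429 g(15,3)=1001 g(15,5)=1001 g(15,7)=637 g(15,9)=273 g(15,11)=77 g(15,13)=13 g(15,15)=1
t=16: g(16,-16)=1 g(16,-14)=14 g(16,-12)=90 g(16,-10)=350 g(16,-8)=910 g(16,-6)=1638 g(16,-4)=2002 g(16,-2)=1430 g(16,2)=1430 g(16,4)=2002 g(16,6)=1638 g(16,8)=910 g(16,10)=350 g(16,12)=90 g(16,14)=14 g(16,16)=1
t=17: g(17,-17)=1 g(17,-15)=15 g(17,-13)=104 g(17,-11)=440 g(17,-9)=1260 g(17,-7)=2548 g(17,-5)=3640 g(17,-3)=3432 g(17,-1)=1430 g(17,1)=1430 g(17,3)=3432 g(17,5)=3640 g(17,7)=2548 g(17,9)=1260 g(17,11)=440 g(17,13)=104 g(17,15)=15 g(17,17)=1
t=18: g(18,-18)=1 g(18,-16)=16 g(18,-14)=119 g(18,-12)=544 g(18,-10)=1700 g(18,-8)=3808 g(18,-6)=6188 g(18,-4)=7072 g(18,-2)=4862 g(18,2)=4862 g(18,4)=7072 g(18,6)=6188 g(18,8)=3808 g(18,10)=1700 g(18,12)=544 g(18,14)=119 g(18,16)=16 g(18,18)=1
t=19: g(19,-19)=1 g(19,-17)=17 g(19,-15)=135 g(19,-13)=663 g(19,-11)=2244 g(19,-9)=5508 g(19,-7)=9996 g(19,-5)=13260 g(19,-3)=11934 g(19,-1)=4862 g(19,1)=4862 g(19,3)=11934 g(19,5)=13260 g(19,7)=9996 g(19,9)=5508 g(19,11)=2244 g(19,13)=663 g(19,15)=135 g(19,17)=17 g(19,19)=1
t=20: g(20,-20)=1 g(20,-18)=18 g(20,-16)=152 g(20,-14)=798 g(20,-12)=2907 g(20,-10)=7752 g(20,-8)=15504 g(20,-6)=23256 g(20,-4)=25194 g(20,-2)=16796 g(20,2)=16796 g(20,4)=25194 g(20,6)=23256 g(20,8)=15504 g(20,10)=7752 g(20,12)=2907 g(20,14)=798 g(20,16)=152 g(20,18)=18 g(20,20)=1
t=21: g(21,-21)=1 g(21,-19)=19 g(21,-17)=170 g(21,-15)=950 g(21,-13)=3705 g(21,-11)=10659 g(21,-9)=23256 g(21,-7)=38760 g(21,-5)=48450 g(21,-3)=41990 g(21,-1)=16796 g(21,1)=16796 g(21,3)=41990 g(21,5)=48450 g(21,7)=38760 g(21,9)=23256 g(21,11)=10659 g(21,13)=3705 g(21,15)=950 g(21,17)=170 g(21,19)=19 g(21,21)=1
t=22: g(22,-22)=1 g(22,-20)=20 g(22,-18)=189 g(22,-16)=1120 g(22,-14)=4655 g(22,-12)=14364 g(22,-10)=33915 g(22,-8)=62016 g(22,-6)=87210 g(22,-4)=90440 g(22,-2)=58786 g(22,2)=58786 g(22,4)=90440 g(22,6)=87210 g(22,8)=62016 g(22,10)=33915 g(22,12)=14364 g(22,14)=4655 g(22,16)=1120 g(22,18)=189 g(22,20)=20 g(22,22)=1
t=23: g(23,-23)=1 g(23,-21)=21 g(23,-19)=209 g(23,-17)=1309 g(23,-15)=5775 g(23,-13)=19019 g(23,-11)=48279 g(23,-9)=95931 g(23,-7)=149226 g(23,-5)=177650 g(23,-3)=149226 g(23,-1)=58786 g(23,1)=58786 g(23,3)=149226 g(23,5)=177650 g(23,7)=149226 g(23,9)=95931 g(23,11)=48279 g(23,13)=19019 g(23,15)=5775 g(23,17)=1309 g(23,19)=209 g(23,21)=21 g(23,23)=1
t=24: g(24,-24)=1 g(24,-22)=22 g(24,-20)=230 g(24,-18)=1518 g(24,-16)=7084 g(24,-14)=24794 g(24,-12)=67298 g(24,-10)=144210 g(24,-8)=245157 g(24,-6)=326876 g(24,-4)=326876 g(24,-2)=208012 g(24,2)=208012 g(24,4)=326876 g(24,6)=326876 g(24,8)=245157 g(24,10)=144210 g(24,12)=67298 g(24,14)=24794 g(24,16)=7084 g(24,18)=1518 g(24,20)=230 g(24,22)=22 g(24,24)=1
t=25: g(25,-25)=1 g(25,-23)=23 g(25,-21)=252 g(25,-19)=1748 g(25,-17)=8602 g(25,-15)=31878 g(25,-13)=92092 g(25,-11)=211508 g(25,-9)=389367 g(25,-7)=572033 g(25,-5)=653752 g(25,-3)=534888 g(25,-1)=208012 g(25,1)=208012 g(25,3)=534888 g(25,5)=653752 g(25,7)=572033 g(25,9)=389367 g(25,11)=211508 g(25,13)=92092 g(25,15)=31878 g(25,17)=8602 g(25,19)=1748 g(25,21)=252 g(25,23)=23 g(25,25)=1
t=26: g(26,-26)=1 g(26,-24)=24 g(26,-22)=275 g(26,-20)=2000 g(26,-18)=10350 g(26,-16)=40480 g(26,-14)=123970 g(26,-12)=303600 g(26,-10)=600875 g(26,-8)=961400 g(26,-6)=1225785 g(26,-4)=1188640 g(26,-2)=742900 g(26,2)=742900 g(26,4)=1188640 g(26,6)=1225785 g(26,8)=961400 g(26,10)=600875 g(26,12)=303600 g(26,14)=123970 g(26,16)=40480 g(26,18)=10350 g(26,20)=2000 g(26,22)=275 g(26,24)=24 g(26,26)=1
t=27: g(27,-27)=1 g(27,-25)=25 g(27,-23)=299 g(27,-21)=2275 g(27,-19)=12350 g(27,-17)=50830 g(27,-15)=164450 g(27,-13)=427570 g(27,-11)=904475 g(27,-9)=1562275 g(27,-7)=2187185 g(27,-5)=2414425 g(27,-3)=1931540 g(27,-1)=742900 g(27,1)=742900 g(27,3)=1931540 g(27,5)=2414425 g(27,7)=2187185 g(27,9)=1562275 g(27,11)=904475 g(27,13)=427570 g(27,15)=164450 g(27,17)=50830 g(27,19)=12350 g(27,21)=2275 g(27,23)=299 g(27,25)=25 g(27,27)=1
t=28: g(28,-28)=1 g(28,-26)=26 g(28,-24)=324 g(28,-22)=2574 g(28,-20)=14625 g(28,-18)=63180 g(28,-16)=215280 g(28,-14)=592020 g(28,-12)=1332045 g(28,-10)=2466750 g(28,-8)=3749460 g(28,-6)=4601610 g(28,-4)=4345965 g(28,-2)=2674440 g(28,2)=2674440 g(28,4)=4345965 g(28,6)=4601610 g(28,8)=3749460 g(28,10)=2466750 g(28,12)=1332045 g(28,14)=592020 g(28,16)=215280 g(28,18)=63180 g(28,20)=14625 g(28,22)=2574 g(28,24)=324 g(28,26)=26 g(28,28)=1
t=29: g(29,-29)=1 g(29,-27)=27 g(29,-25)=350 g(29,-23)=2898 g(29,-21)=17199 g(29,-19)=77805 g(29,-17)=278460 g(29,-15)=807300 g(29,-13)=1924065 g(29,-11)=3798795 g(29,-9)=6216210 g(29,-7)=8351070 g(29,-5)=8947575 g(29,-3)=7020405 g(29,-1)=2674440 g(29,1)=2674440 g(29,3)=7020405 g(29,5)=8947575 g(29,7)=8351070 g(29,9)=6216210 g(29,11)=3798795 g(29,13)=1924065 g(29,15)=807300 g(29,17)=278460 g(29,19)=77805 g(29,21)=17199 g(29,23)=2898 g(29,25)=350 g(29,27)=27 g(29,29)=1
Paths never hitting 0: Σ_s g(29,s) = 80233200
Paths hitting 0: 2^29 - 80233200 = 456637712
P = 456637712/536870912 = 28539857/33554432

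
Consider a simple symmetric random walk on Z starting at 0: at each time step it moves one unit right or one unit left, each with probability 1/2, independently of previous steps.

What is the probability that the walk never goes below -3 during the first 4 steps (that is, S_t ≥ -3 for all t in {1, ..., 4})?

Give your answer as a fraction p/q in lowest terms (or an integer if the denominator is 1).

Answer: 15/16

Derivation:
Let f(t,s) = #length-t paths at position s with S_1..S_t all ≥ -3.
f(t,s) = f(t-1,s-1) + f(t-1,s+1) for s ≥ -3; f(t,s) = 0 for s < -3.
t=0: f(0,0)=1
t=1: f(1,-1)=1 f(1,1)=1
t=2: f(2,-2)=1 f(2,0)=2 f(2,2)=1
t=3: f(3,-3)=1 f(3,-1)=3 f(3,1)=3 f(3,3)=1
t=4: f(4,-2)=4 f(4,0)=6 f(4,2)=4 f(4,4)=1
Σ_s f(4,s) = 15
P = 15/16 = 15/16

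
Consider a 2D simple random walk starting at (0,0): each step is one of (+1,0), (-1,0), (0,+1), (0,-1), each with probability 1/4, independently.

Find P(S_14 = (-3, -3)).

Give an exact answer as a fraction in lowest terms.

Answer: 429429/33554432

Derivation:
Let h be the number of horizontal steps (so 14-h are vertical). To end at (-3,-3) need (h-3)/2 right-steps and ((14-h)-3)/2 up-steps.
Sum over h with 3 ≤ h ≤ 11, h ≡ 1 (mod 2), 14-h ≡ 1 (mod 2):
h=3: C(14,3)·C(3,0)·C(11,4) = 364·1·330 = 120120
h=5: C(14,5)·C(5,1)·C(9,3) = 2002·5·84 = 840840
h=7: C(14,7)·C(7,2)·C(7,2) = 3432·21·21 = 1513512
h=9: C(14,9)·C(9,3)·C(5,1) = 2002·84·5 = 840840
h=11: C(14,11)·C(11,4)·C(3,0) = 364·330·1 = 120120
Total favorable: 3435432
Total paths: 4^14 = 268435456
P = 3435432/268435456 = 429429/33554432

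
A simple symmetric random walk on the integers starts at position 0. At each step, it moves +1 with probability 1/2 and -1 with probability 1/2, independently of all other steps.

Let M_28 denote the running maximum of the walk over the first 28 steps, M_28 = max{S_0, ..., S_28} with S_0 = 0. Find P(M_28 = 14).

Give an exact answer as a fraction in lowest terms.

Answer: 148005/33554432

Derivation:
Let M_28 = max(S_0,...,S_28). Use the reflection principle: for j ≥ 1, #{paths with M_28 ≥ j} = #{S_28 ≥ j} + #{S_28 ≥ j+1}.
By reflection, #{M_28 ≥ 14} = #{S_28 ≥ 14} + #{S_28 ≥ 15} = 1683218 + 499178 = 2182396.
#{M_28 ≥ 15} = #{S_28 ≥ 15} + #{S_28 ≥ 16} = 499178 + 499178 = 998356.
#{M_28 = 14} = 2182396 - 998356 = 1184040.
P(M_28 = 14) = 1184040/268435456 = 148005/33554432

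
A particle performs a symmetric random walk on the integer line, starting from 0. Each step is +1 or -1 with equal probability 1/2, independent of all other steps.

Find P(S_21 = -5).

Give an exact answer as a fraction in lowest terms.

To reach position -5 after 21 steps: need 8 steps of +1 and 13 of -1.
Favorable paths: C(21,8) = 203490
Total paths: 2^21 = 2097152
P = 203490/2097152 = 101745/1048576

Answer: 101745/1048576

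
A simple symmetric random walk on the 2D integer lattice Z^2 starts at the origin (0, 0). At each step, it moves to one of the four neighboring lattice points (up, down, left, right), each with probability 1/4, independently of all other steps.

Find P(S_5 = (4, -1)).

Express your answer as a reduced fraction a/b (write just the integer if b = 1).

Let h be the number of horizontal steps (so 5-h are vertical). To end at (4,-1) need (h+4)/2 right-steps and ((5-h)-1)/2 up-steps.
Sum over h with 4 ≤ h ≤ 4, h ≡ 0 (mod 2), 5-h ≡ 1 (mod 2):
h=4: C(5,4)·C(4,4)·C(1,0) = 5·1·1 = 5
Total favorable: 5
Total paths: 4^5 = 1024
P = 5/1024 = 5/1024

Answer: 5/1024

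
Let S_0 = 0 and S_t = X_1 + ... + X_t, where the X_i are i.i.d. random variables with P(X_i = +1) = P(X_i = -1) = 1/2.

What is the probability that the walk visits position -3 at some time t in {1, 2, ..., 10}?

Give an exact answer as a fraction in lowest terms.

Count via complement. Let g(t,s) = #length-t paths at position s with S_1..S_t all ≠ -3.
g(t,s) = g(t-1,s-1) + g(t-1,s+1) for s ≠ -3; g(t,-3) = 0.
t=0: g(0,0)=1
t=1: g(1,-1)=1 g(1,1)=1
t=2: g(2,-2)=1 g(2,0)=2 g(2,2)=1
t=3: g(3,-1)=3 g(3,1)=3 g(3,3)=1
t=4: g(4,-2)=3 g(4,0)=6 g(4,2)=4 g(4,4)=1
t=5: g(5,-1)=9 g(5,1)=10 g(5,3)=5 g(5,5)=1
t=6: g(6,-2)=9 g(6,0)=19 g(6,2)=15 g(6,4)=6 g(6,6)=1
t=7: g(7,-1)=28 g(7,1)=34 g(7,3)=21 g(7,5)=7 g(7,7)=1
t=8: g(8,-2)=28 g(8,0)=62 g(8,2)=55 g(8,4)=28 g(8,6)=8 g(8,8)=1
t=9: g(9,-1)=90 g(9,1)=117 g(9,3)=83 g(9,5)=36 g(9,7)=9 g(9,9)=1
t=10: g(10,-2)=90 g(10,0)=207 g(10,2)=200 g(10,4)=119 g(10,6)=45 g(10,8)=10 g(10,10)=1
Paths never hitting -3: Σ_s g(10,s) = 672
Paths hitting -3: 2^10 - 672 = 352
P = 352/1024 = 11/32

Answer: 11/32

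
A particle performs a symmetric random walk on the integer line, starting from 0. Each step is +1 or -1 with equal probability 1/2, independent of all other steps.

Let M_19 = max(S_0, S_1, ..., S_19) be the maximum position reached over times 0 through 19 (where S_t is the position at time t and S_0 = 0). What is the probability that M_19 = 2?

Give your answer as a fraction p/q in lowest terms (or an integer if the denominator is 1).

Answer: 37791/262144

Derivation:
Let M_19 = max(S_0,...,S_19). Use the reflection principle: for j ≥ 1, #{paths with M_19 ≥ j} = #{S_19 ≥ j} + #{S_19 ≥ j+1}.
By reflection, #{M_19 ≥ 2} = #{S_19 ≥ 2} + #{S_19 ≥ 3} = 169766 + 169766 = 339532.
#{M_19 ≥ 3} = #{S_19 ≥ 3} + #{S_19 ≥ 4} = 169766 + 94184 = 263950.
#{M_19 = 2} = 339532 - 263950 = 75582.
P(M_19 = 2) = 75582/524288 = 37791/262144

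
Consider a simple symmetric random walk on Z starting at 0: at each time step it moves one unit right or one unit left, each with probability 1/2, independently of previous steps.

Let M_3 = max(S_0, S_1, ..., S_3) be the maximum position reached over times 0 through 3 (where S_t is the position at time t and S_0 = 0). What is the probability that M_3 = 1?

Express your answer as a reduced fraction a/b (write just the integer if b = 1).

Answer: 3/8

Derivation:
Let M_3 = max(S_0,...,S_3). Use the reflection principle: for j ≥ 1, #{paths with M_3 ≥ j} = #{S_3 ≥ j} + #{S_3 ≥ j+1}.
By reflection, #{M_3 ≥ 1} = #{S_3 ≥ 1} + #{S_3 ≥ 2} = 4 + 1 = 5.
#{M_3 ≥ 2} = #{S_3 ≥ 2} + #{S_3 ≥ 3} = 1 + 1 = 2.
#{M_3 = 1} = 5 - 2 = 3.
P(M_3 = 1) = 3/8 = 3/8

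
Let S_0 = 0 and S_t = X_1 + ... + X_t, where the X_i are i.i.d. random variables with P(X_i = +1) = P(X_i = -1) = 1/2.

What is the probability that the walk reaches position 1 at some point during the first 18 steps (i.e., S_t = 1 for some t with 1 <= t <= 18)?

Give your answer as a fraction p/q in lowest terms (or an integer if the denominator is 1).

Answer: 53381/65536

Derivation:
Count via complement. Let g(t,s) = #length-t paths at position s with S_1..S_t all ≠ 1.
g(t,s) = g(t-1,s-1) + g(t-1,s+1) for s ≠ 1; g(t,1) = 0.
t=0: g(0,0)=1
t=1: g(1,-1)=1
t=2: g(2,-2)=1 g(2,0)=1
t=3: g(3,-3)=1 g(3,-1)=2
t=4: g(4,-4)=1 g(4,-2)=3 g(4,0)=2
t=5: g(5,-5)=1 g(5,-3)=4 g(5,-1)=5
t=6: g(6,-6)=1 g(6,-4)=5 g(6,-2)=9 g(6,0)=5
t=7: g(7,-7)=1 g(7,-5)=6 g(7,-3)=14 g(7,-1)=14
t=8: g(8,-8)=1 g(8,-6)=7 g(8,-4)=20 g(8,-2)=28 g(8,0)=14
t=9: g(9,-9)=1 g(9,-7)=8 g(9,-5)=27 g(9,-3)=48 g(9,-1)=42
t=10: g(10,-10)=1 g(10,-8)=9 g(10,-6)=35 g(10,-4)=75 g(10,-2)=90 g(10,0)=42
t=11: g(11,-11)=1 g(11,-9)=10 g(11,-7)=44 g(11,-5)=110 g(11,-3)=165 g(11,-1)=132
t=12: g(12,-12)=1 g(12,-10)=11 g(12,-8)=54 g(12,-6)=154 g(12,-4)=275 g(12,-2)=297 g(12,0)=132
t=13: g(13,-13)=1 g(13,-11)=12 g(13,-9)=65 g(13,-7)=208 g(13,-5)=429 g(13,-3)=572 g(13,-1)=429
t=14: g(14,-14)=1 g(14,-12)=13 g(14,-10)=77 g(14,-8)=273 g(14,-6)=637 g(14,-4)=1001 g(14,-2)=1001 g(14,0)=429
t=15: g(15,-15)=1 g(15,-13)=14 g(15,-11)=90 g(15,-9)=350 g(15,-7)=910 g(15,-5)=1638 g(15,-3)=2002 g(15,-1)=1430
t=16: g(16,-16)=1 g(16,-14)=15 g(16,-12)=104 g(16,-10)=440 g(16,-8)=1260 g(16,-6)=2548 g(16,-4)=3640 g(16,-2)=3432 g(16,0)=1430
t=17: g(17,-17)=1 g(17,-15)=16 g(17,-13)=119 g(17,-11)=544 g(17,-9)=1700 g(17,-7)=3808 g(17,-5)=6188 g(17,-3)=7072 g(17,-1)=4862
t=18: g(18,-18)=1 g(18,-16)=17 g(18,-14)=135 g(18,-12)=663 g(18,-10)=2244 g(18,-8)=5508 g(18,-6)=9996 g(18,-4)=13260 g(18,-2)=11934 g(18,0)=4862
Paths never hitting 1: Σ_s g(18,s) = 48620
Paths hitting 1: 2^18 - 48620 = 213524
P = 213524/262144 = 53381/65536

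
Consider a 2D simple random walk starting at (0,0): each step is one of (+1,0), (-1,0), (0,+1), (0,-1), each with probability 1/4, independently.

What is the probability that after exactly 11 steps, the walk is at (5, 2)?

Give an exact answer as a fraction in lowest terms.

Let h be the number of horizontal steps (so 11-h are vertical). To end at (5,2) need (h+5)/2 right-steps and ((11-h)+2)/2 up-steps.
Sum over h with 5 ≤ h ≤ 9, h ≡ 1 (mod 2), 11-h ≡ 0 (mod 2):
h=5: C(11,5)·C(5,5)·C(6,4) = 462·1·15 = 6930
h=7: C(11,7)·C(7,6)·C(4,3) = 330·7·4 = 9240
h=9: C(11,9)·C(9,7)·C(2,2) = 55·36·1 = 1980
Total favorable: 18150
Total paths: 4^11 = 4194304
P = 18150/4194304 = 9075/2097152

Answer: 9075/2097152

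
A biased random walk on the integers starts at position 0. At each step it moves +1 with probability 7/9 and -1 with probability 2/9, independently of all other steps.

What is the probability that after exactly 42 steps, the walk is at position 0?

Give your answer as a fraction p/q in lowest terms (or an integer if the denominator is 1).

To be at 0 after 42 steps: need exactly 21 steps of +1 and 21 of -1.
Number of such sequences: C(42,21) = 538257874440
Each has probability (7/9)^21 · (2/9)^21 = 1171355575953987221848064/11972515182562019788602740026717047105681
P = 538257874440 · 1171355575953987221848064/11972515182562019788602740026717047105681 = 210163787508811712424953219089694720/3990838394187339929534246675572349035227

Answer: 210163787508811712424953219089694720/3990838394187339929534246675572349035227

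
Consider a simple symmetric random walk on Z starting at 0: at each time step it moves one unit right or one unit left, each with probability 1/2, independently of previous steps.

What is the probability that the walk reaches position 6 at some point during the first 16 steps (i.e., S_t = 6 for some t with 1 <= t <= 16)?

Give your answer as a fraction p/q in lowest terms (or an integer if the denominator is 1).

Count via complement. Let g(t,s) = #length-t paths at position s with S_1..S_t all ≠ 6.
g(t,s) = g(t-1,s-1) + g(t-1,s+1) for s ≠ 6; g(t,6) = 0.
t=0: g(0,0)=1
t=1: g(1,-1)=1 g(1,1)=1
t=2: g(2,-2)=1 g(2,0)=2 g(2,2)=1
t=3: g(3,-3)=1 g(3,-1)=3 g(3,1)=3 g(3,3)=1
t=4: g(4,-4)=1 g(4,-2)=4 g(4,0)=6 g(4,2)=4 g(4,4)=1
t=5: g(5,-5)=1 g(5,-3)=5 g(5,-1)=10 g(5,1)=10 g(5,3)=5 g(5,5)=1
t=6: g(6,-6)=1 g(6,-4)=6 g(6,-2)=15 g(6,0)=20 g(6,2)=15 g(6,4)=6
t=7: g(7,-7)=1 g(7,-5)=7 g(7,-3)=21 g(7,-1)=35 g(7,1)=35 g(7,3)=21 g(7,5)=6
t=8: g(8,-8)=1 g(8,-6)=8 g(8,-4)=28 g(8,-2)=56 g(8,0)=70 g(8,2)=56 g(8,4)=27
t=9: g(9,-9)=1 g(9,-7)=9 g(9,-5)=36 g(9,-3)=84 g(9,-1)=126 g(9,1)=126 g(9,3)=83 g(9,5)=27
t=10: g(10,-10)=1 g(10,-8)=10 g(10,-6)=45 g(10,-4)=120 g(10,-2)=210 g(10,0)=252 g(10,2)=209 g(10,4)=110
t=11: g(11,-11)=1 g(11,-9)=11 g(11,-7)=55 g(11,-5)=165 g(11,-3)=330 g(11,-1)=462 g(11,1)=461 g(11,3)=319 g(11,5)=110
t=12: g(12,-12)=1 g(12,-10)=12 g(12,-8)=66 g(12,-6)=220 g(12,-4)=495 g(12,-2)=792 g(12,0)=923 g(12,2)=780 g(12,4)=429
t=13: g(13,-13)=1 g(13,-11)=13 g(13,-9)=78 g(13,-7)=286 g(13,-5)=715 g(13,-3)=1287 g(13,-1)=1715 g(13,1)=1703 g(13,3)=1209 g(13,5)=429
t=14: g(14,-14)=1 g(14,-12)=14 g(14,-10)=91 g(14,-8)=364 g(14,-6)=1001 g(14,-4)=2002 g(14,-2)=3002 g(14,0)=3418 g(14,2)=2912 g(14,4)=1638
t=15: g(15,-15)=1 g(15,-13)=15 g(15,-11)=105 g(15,-9)=455 g(15,-7)=1365 g(15,-5)=3003 g(15,-3)=5004 g(15,-1)=6420 g(15,1)=6330 g(15,3)=4550 g(15,5)=1638
t=16: g(16,-16)=1 g(16,-14)=16 g(16,-12)=120 g(16,-10)=560 g(16,-8)=1820 g(16,-6)=4368 g(16,-4)=8007 g(16,-2)=11424 g(16,0)=12750 g(16,2)=10880 g(16,4)=6188
Paths never hitting 6: Σ_s g(16,s) = 56134
Paths hitting 6: 2^16 - 56134 = 9402
P = 9402/65536 = 4701/32768

Answer: 4701/32768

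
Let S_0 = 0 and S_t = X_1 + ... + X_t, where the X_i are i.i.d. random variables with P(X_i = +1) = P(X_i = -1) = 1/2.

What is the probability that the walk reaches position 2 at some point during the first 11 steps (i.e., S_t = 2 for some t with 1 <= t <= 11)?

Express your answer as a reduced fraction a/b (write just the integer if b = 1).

Answer: 281/512

Derivation:
Count via complement. Let g(t,s) = #length-t paths at position s with S_1..S_t all ≠ 2.
g(t,s) = g(t-1,s-1) + g(t-1,s+1) for s ≠ 2; g(t,2) = 0.
t=0: g(0,0)=1
t=1: g(1,-1)=1 g(1,1)=1
t=2: g(2,-2)=1 g(2,0)=2
t=3: g(3,-3)=1 g(3,-1)=3 g(3,1)=2
t=4: g(4,-4)=1 g(4,-2)=4 g(4,0)=5
t=5: g(5,-5)=1 g(5,-3)=5 g(5,-1)=9 g(5,1)=5
t=6: g(6,-6)=1 g(6,-4)=6 g(6,-2)=14 g(6,0)=14
t=7: g(7,-7)=1 g(7,-5)=7 g(7,-3)=20 g(7,-1)=28 g(7,1)=14
t=8: g(8,-8)=1 g(8,-6)=8 g(8,-4)=27 g(8,-2)=48 g(8,0)=42
t=9: g(9,-9)=1 g(9,-7)=9 g(9,-5)=35 g(9,-3)=75 g(9,-1)=90 g(9,1)=42
t=10: g(10,-10)=1 g(10,-8)=10 g(10,-6)=44 g(10,-4)=110 g(10,-2)=165 g(10,0)=132
t=11: g(11,-11)=1 g(11,-9)=11 g(11,-7)=54 g(11,-5)=154 g(11,-3)=275 g(11,-1)=297 g(11,1)=132
Paths never hitting 2: Σ_s g(11,s) = 924
Paths hitting 2: 2^11 - 924 = 1124
P = 1124/2048 = 281/512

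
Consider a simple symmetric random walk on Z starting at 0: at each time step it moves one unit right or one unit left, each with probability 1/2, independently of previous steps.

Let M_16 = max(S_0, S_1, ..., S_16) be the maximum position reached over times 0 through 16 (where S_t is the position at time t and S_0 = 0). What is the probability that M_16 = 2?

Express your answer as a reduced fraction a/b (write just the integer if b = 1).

Answer: 715/4096

Derivation:
Let M_16 = max(S_0,...,S_16). Use the reflection principle: for j ≥ 1, #{paths with M_16 ≥ j} = #{S_16 ≥ j} + #{S_16 ≥ j+1}.
By reflection, #{M_16 ≥ 2} = #{S_16 ≥ 2} + #{S_16 ≥ 3} = 26333 + 14893 = 41226.
#{M_16 ≥ 3} = #{S_16 ≥ 3} + #{S_16 ≥ 4} = 14893 + 14893 = 29786.
#{M_16 = 2} = 41226 - 29786 = 11440.
P(M_16 = 2) = 11440/65536 = 715/4096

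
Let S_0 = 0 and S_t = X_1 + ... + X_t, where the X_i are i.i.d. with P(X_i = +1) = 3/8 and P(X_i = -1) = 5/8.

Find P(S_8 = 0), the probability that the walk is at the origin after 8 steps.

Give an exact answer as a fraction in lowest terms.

To be at 0 after 8 steps: need exactly 4 steps of +1 and 4 of -1.
Number of such sequences: C(8,4) = 70
Each has probability (3/8)^4 · (5/8)^4 = 50625/16777216
P = 70 · 50625/16777216 = 1771875/8388608

Answer: 1771875/8388608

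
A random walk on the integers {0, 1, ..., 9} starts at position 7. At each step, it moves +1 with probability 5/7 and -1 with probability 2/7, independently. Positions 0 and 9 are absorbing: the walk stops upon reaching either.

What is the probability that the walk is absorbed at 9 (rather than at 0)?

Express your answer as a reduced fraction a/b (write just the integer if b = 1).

Biased walk: p = 5/7, q = 2/7, r = q/p = 2/5
Gambler's ruin: P(hit 9 before 0 | start at 7) = (1 - r^a)/(1 - r^N)
r^7 = 128/78125; r^9 = 512/1953125
P = (1 - 128/78125) / (1 - 512/1953125) = 77997/78125 / 1952613/1953125 = 649975/650871

Answer: 649975/650871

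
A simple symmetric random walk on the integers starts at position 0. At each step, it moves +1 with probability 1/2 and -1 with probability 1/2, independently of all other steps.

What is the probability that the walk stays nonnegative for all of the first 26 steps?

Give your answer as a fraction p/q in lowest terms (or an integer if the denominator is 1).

Answer: 1300075/8388608

Derivation:
Let f(t,s) = #length-t paths at position s with S_1..S_t all ≥ 0.
f(t,s) = f(t-1,s-1) + f(t-1,s+1) for s ≥ 0; f(t,s) = 0 for s < 0.
t=0: f(0,0)=1
t=1: f(1,1)=1
t=2: f(2,0)=1 f(2,2)=1
t=3: f(3,1)=2 f(3,3)=1
t=4: f(4,0)=2 f(4,2)=3 f(4,4)=1
t=5: f(5,1)=5 f(5,3)=4 f(5,5)=1
t=6: f(6,0)=5 f(6,2)=9 f(6,4)=5 f(6,6)=1
t=7: f(7,1)=14 f(7,3)=14 f(7,5)=6 f(7,7)=1
t=8: f(8,0)=14 f(8,2)=28 f(8,4)=20 f(8,6)=7 f(8,8)=1
t=9: f(9,1)=42 f(9,3)=48 f(9,5)=27 f(9,7)=8 f(9,9)=1
t=10: f(10,0)=42 f(10,2)=90 f(10,4)=75 f(10,6)=35 f(10,8)=9 f(10,10)=1
t=11: f(11,1)=132 f(11,3)=165 f(11,5)=110 f(11,7)=44 f(11,9)=10 f(11,11)=1
t=12: f(12,0)=132 f(12,2)=297 f(12,4)=275 f(12,6)=154 f(12,8)=54 f(12,10)=11 f(12,12)=1
t=13: f(13,1)=429 f(13,3)=572 f(13,5)=429 f(13,7)=208 f(13,9)=65 f(13,11)=12 f(13,13)=1
t=14: f(14,0)=429 f(14,2)=1001 f(14,4)=1001 f(14,6)=637 f(14,8)=273 f(14,10)=77 f(14,12)=13 f(14,14)=1
t=15: f(15,1)=1430 f(15,3)=2002 f(15,5)=1638 f(15,7)=910 f(15,9)=350 f(15,11)=90 f(15,13)=14 f(15,15)=1
t=16: f(16,0)=1430 f(16,2)=3432 f(16,4)=3640 f(16,6)=2548 f(16,8)=1260 f(16,10)=440 f(16,12)=104 f(16,14)=15 f(16,16)=1
t=17: f(17,1)=4862 f(17,3)=7072 f(17,5)=6188 f(17,7)=3808 f(17,9)=1700 f(17,11)=544 f(17,13)=119 f(17,15)=16 f(17,17)=1
t=18: f(18,0)=4862 f(18,2)=11934 f(18,4)=13260 f(18,6)=9996 f(18,8)=5508 f(18,10)=2244 f(18,12)=663 f(18,14)=135 f(18,16)=17 f(18,18)=1
t=19: f(19,1)=16796 f(19,3)=25194 f(19,5)=23256 f(19,7)=15504 f(19,9)=7752 f(19,11)=2907 f(19,13)=798 f(19,15)=152 f(19,17)=18 f(19,19)=1
t=20: f(20,0)=16796 f(20,2)=41990 f(20,4)=48450 f(20,6)=38760 f(20,8)=23256 f(20,10)=10659 f(20,12)=3705 f(20,14)=950 f(20,16)=170 f(20,18)=19 f(20,20)=1
t=21: f(21,1)=58786 f(21,3)=90440 f(21,5)=87210 f(21,7)=62016 f(21,9)=33915 f(21,11)=14364 f(21,13)=4655 f(21,15)=1120 f(21,17)=189 f(21,19)=20 f(21,21)=1
t=22: f(22,0)=58786 f(22,2)=149226 f(22,4)=177650 f(22,6)=149226 f(22,8)=95931 f(22,10)=48279 f(22,12)=19019 f(22,14)=5775 f(22,16)=1309 f(22,18)=209 f(22,20)=21 f(22,22)=1
t=23: f(23,1)=208012 f(23,3)=326876 f(23,5)=326876 f(23,7)=245157 f(23,9)=144210 f(23,11)=67298 f(23,13)=24794 f(23,15)=7084 f(23,17)=1518 f(23,19)=230 f(23,21)=22 f(23,23)=1
t=24: f(24,0)=208012 f(24,2)=534888 f(24,4)=653752 f(24,6)=572033 f(24,8)=389367 f(24,10)=211508 f(24,12)=92092 f(24,14)=31878 f(24,16)=8602 f(24,18)=1748 f(24,20)=252 f(24,22)=23 f(24,24)=1
t=25: f(25,1)=742900 f(25,3)=1188640 f(25,5)=1225785 f(25,7)=961400 f(25,9)=600875 f(25,11)=303600 f(25,13)=123970 f(25,15)=40480 f(25,17)=10350 f(25,19)=2000 f(25,21)=275 f(25,23)=24 f(25,25)=1
t=26: f(26,0)=742900 f(26,2)=1931540 f(26,4)=2414425 f(26,6)=2187185 f(26,8)=1562275 f(26,10)=904475 f(26,12)=427570 f(26,14)=164450 f(26,16)=50830 f(26,18)=12350 f(26,20)=2275 f(26,22)=299 f(26,24)=25 f(26,26)=1
Σ_s f(26,s) = 10400600
P = 10400600/67108864 = 1300075/8388608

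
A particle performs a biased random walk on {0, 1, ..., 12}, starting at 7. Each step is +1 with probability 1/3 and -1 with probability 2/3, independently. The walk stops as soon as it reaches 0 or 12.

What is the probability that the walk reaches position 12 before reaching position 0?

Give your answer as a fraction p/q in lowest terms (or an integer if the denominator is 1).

Answer: 127/4095

Derivation:
Biased walk: p = 1/3, q = 2/3, r = q/p = 2
Gambler's ruin: P(hit 12 before 0 | start at 7) = (1 - r^a)/(1 - r^N)
r^7 = 128; r^12 = 4096
P = (1 - 128) / (1 - 4096) = -127 / -4095 = 127/4095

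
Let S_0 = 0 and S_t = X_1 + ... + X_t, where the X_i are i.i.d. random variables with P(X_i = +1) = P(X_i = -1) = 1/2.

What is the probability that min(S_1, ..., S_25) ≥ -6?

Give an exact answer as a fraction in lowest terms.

Let f(t,s) = #length-t paths at position s with S_1..S_t all ≥ -6.
f(t,s) = f(t-1,s-1) + f(t-1,s+1) for s ≥ -6; f(t,s) = 0 for s < -6.
t=0: f(0,0)=1
t=1: f(1,-1)=1 f(1,1)=1
t=2: f(2,-2)=1 f(2,0)=2 f(2,2)=1
t=3: f(3,-3)=1 f(3,-1)=3 f(3,1)=3 f(3,3)=1
t=4: f(4,-4)=1 f(4,-2)=4 f(4,0)=6 f(4,2)=4 f(4,4)=1
t=5: f(5,-5)=1 f(5,-3)=5 f(5,-1)=10 f(5,1)=10 f(5,3)=5 f(5,5)=1
t=6: f(6,-6)=1 f(6,-4)=6 f(6,-2)=15 f(6,0)=20 f(6,2)=15 f(6,4)=6 f(6,6)=1
t=7: f(7,-5)=7 f(7,-3)=21 f(7,-1)=35 f(7,1)=35 f(7,3)=21 f(7,5)=7 f(7,7)=1
t=8: f(8,-6)=7 f(8,-4)=28 f(8,-2)=56 f(8,0)=70 f(8,2)=56 f(8,4)=28 f(8,6)=8 f(8,8)=1
t=9: f(9,-5)=35 f(9,-3)=84 f(9,-1)=126 f(9,1)=126 f(9,3)=84 f(9,5)=36 f(9,7)=9 f(9,9)=1
t=10: f(10,-6)=35 f(10,-4)=119 f(10,-2)=210 f(10,0)=252 f(10,2)=210 f(10,4)=120 f(10,6)=45 f(10,8)=10 f(10,10)=1
t=11: f(11,-5)=154 f(11,-3)=329 f(11,-1)=462 f(11,1)=462 f(11,3)=330 f(11,5)=165 f(11,7)=55 f(11,9)=11 f(11,11)=1
t=12: f(12,-6)=154 f(12,-4)=483 f(12,-2)=791 f(12,0)=924 f(12,2)=792 f(12,4)=495 f(12,6)=220 f(12,8)=66 f(12,10)=12 f(12,12)=1
t=13: f(13,-5)=637 f(13,-3)=1274 f(13,-1)=1715 f(13,1)=1716 f(13,3)=1287 f(13,5)=715 f(13,7)=286 f(13,9)=78 f(13,11)=13 f(13,13)=1
t=14: f(14,-6)=637 f(14,-4)=1911 f(14,-2)=2989 f(14,0)=3431 f(14,2)=3003 f(14,4)=2002 f(14,6)=1001 f(14,8)=364 f(14,10)=91 f(14,12)=14 f(14,14)=1
t=15: f(15,-5)=2548 f(15,-3)=4900 f(15,-1)=6420 f(15,1)=6434 f(15,3)=5005 f(15,5)=3003 f(15,7)=1365 f(15,9)=455 f(15,11)=105 f(15,13)=15 f(15,15)=1
t=16: f(16,-6)=2548 f(16,-4)=7448 f(16,-2)=11320 f(16,0)=12854 f(16,2)=11439 f(16,4)=8008 f(16,6)=4368 f(16,8)=1820 f(16,10)=560 f(16,12)=120 f(16,14)=16 f(16,16)=1
t=17: f(17,-5)=9996 f(17,-3)=18768 f(17,-1)=24174 f(17,1)=24293 f(17,3)=19447 f(17,5)=12376 f(17,7)=6188 f(17,9)=2380 f(17,11)=680 f(17,13)=136 f(17,15)=17 f(17,17)=1
t=18: f(18,-6)=9996 f(18,-4)=28764 f(18,-2)=42942 f(18,0)=48467 f(18,2)=43740 f(18,4)=31823 f(18,6)=18564 f(18,8)=8568 f(18,10)=3060 f(18,12)=816 f(18,14)=153 f(18,16)=18 f(18,18)=1
t=19: f(19,-5)=38760 f(19,-3)=71706 f(19,-1)=91409 f(19,1)=92207 f(19,3)=75563 f(19,5)=50387 f(19,7)=27132 f(19,9)=11628 f(19,11)=3876 f(19,13)=969 f(19,15)=171 f(19,17)=19 f(19,19)=1
t=20: f(20,-6)=38760 f(20,-4)=110466 f(20,-2)=163115 f(20,0)=183616 f(20,2)=167770 f(20,4)=125950 f(20,6)=77519 f(20,8)=38760 f(20,10)=15504 f(20,12)=4845 f(20,14)=1140 f(20,16)=190 f(20,18)=20 f(20,20)=1
t=21: f(21,-5)=149226 f(21,-3)=273581 f(21,-1)=346731 f(21,1)=351386 f(21,3)=293720 f(21,5)=203469 f(21,7)=116279 f(21,9)=54264 f(21,11)=20349 f(21,13)=5985 f(21,15)=1330 f(21,17)=210 f(21,19)=21 f(21,21)=1
t=22: f(22,-6)=149226 f(22,-4)=422807 f(22,-2)=620312 f(22,0)=698117 f(22,2)=645106 f(22,4)=497189 f(22,6)=319748 f(22,8)=170543 f(22,10)=74613 f(22,12)=26334 f(22,14)=7315 f(22,16)=1540 f(22,18)=231 f(22,20)=22 f(22,22)=1
t=23: f(23,-5)=572033 f(23,-3)=1043119 f(23,-1)=1318429 f(23,1)=1343223 f(23,3)=1142295 f(23,5)=816937 f(23,7)=490291 f(23,9)=245156 f(23,11)=100947 f(23,13)=33649 f(23,15)=8855 f(23,17)=1771 f(23,19)=253 f(23,21)=23 f(23,23)=1
t=24: f(24,-6)=572033 f(24,-4)=1615152 f(24,-2)=2361548 f(24,0)=2661652 f(24,2)=2485518 f(24,4)=1959232 f(24,6)=1307228 f(24,8)=735447 f(24,10)=346103 f(24,12)=134596 f(24,14)=42504 f(24,16)=10626 f(24,18)=2024 f(24,20)=276 f(24,22)=24 f(24,24)=1
t=25: f(25,-5)=2187185 f(25,-3)=3976700 f(25,-1)=5023200 f(25,1)=5147170 f(25,3)=4444750 f(25,5)=3266460 f(25,7)=2042675 f(25,9)=1081550 f(25,11)=480699 f(25,13)=177100 f(25,15)=53130 f(25,17)=12650 f(25,19)=2300 f(25,21)=300 f(25,23)=25 f(25,25)=1
Σ_s f(25,s) = 27895895
P = 27895895/33554432 = 27895895/33554432

Answer: 27895895/33554432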